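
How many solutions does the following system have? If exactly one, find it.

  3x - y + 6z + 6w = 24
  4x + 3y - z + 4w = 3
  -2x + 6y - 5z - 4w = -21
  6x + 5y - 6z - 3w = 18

Row-reduce the augmented matrix:
R1 ← R1 / (3).
R2 ← R2 − 4·R1.
R3 ← R3 + 2·R1.
R4 ← R4 − 6·R1.
R2 ← R2 / (13/3).
R1 ← R1 + 1/3·R2.
R3 ← R3 − 16/3·R2.
R4 ← R4 − 7·R2.
R3 ← R3 / (131/13).
R1 ← R1 − 17/13·R3.
R2 ← R2 + 27/13·R3.
R4 ← R4 + 45/13·R3.
R4 ← R4 / (-897/131).
R1 ← R1 − 138/131·R4.
R2 ← R2 − 12/131·R4.
R3 ← R3 − 64/131·R4.
Reading off the reduced rows gives x = 6, y = 0, z = 5, w = -4.

x = 6, y = 0, z = 5, w = -4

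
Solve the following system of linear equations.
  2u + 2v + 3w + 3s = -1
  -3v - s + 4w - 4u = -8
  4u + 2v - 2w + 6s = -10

Row-reduce:
R1 ← R1 / (2).
R2 ← R2 + 4·R1.
R3 ← R3 − 4·R1.
R1 ← R1 − 1·R2.
R3 ← R3 + 2·R2.
R3 ← R3 / (12).
R1 ← R1 + 17/2·R3.
R2 ← R2 − 10·R3.
Rank is 3 with 4 unknowns, leaving s free.

infinitely many solutions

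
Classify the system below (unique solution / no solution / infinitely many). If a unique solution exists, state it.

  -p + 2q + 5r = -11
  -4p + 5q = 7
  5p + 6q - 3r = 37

p = 2, q = 3, r = -3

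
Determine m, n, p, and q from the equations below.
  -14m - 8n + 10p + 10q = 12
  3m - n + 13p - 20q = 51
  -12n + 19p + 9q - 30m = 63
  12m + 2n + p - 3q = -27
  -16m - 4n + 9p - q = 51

m = -3, n = 0, p = 0, q = -3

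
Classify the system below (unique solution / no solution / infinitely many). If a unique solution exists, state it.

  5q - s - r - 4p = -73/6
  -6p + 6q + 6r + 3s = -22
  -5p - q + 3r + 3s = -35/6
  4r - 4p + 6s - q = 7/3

Row-reduce the augmented matrix:
R1 ← R1 / (-4).
R2 ← R2 + 6·R1.
R3 ← R3 + 5·R1.
R4 ← R4 + 4·R1.
R2 ← R2 / (-3/2).
R1 ← R1 + 5/4·R2.
R3 ← R3 + 29/4·R2.
R4 ← R4 + 6·R2.
R3 ← R3 / (-32).
R1 ← R1 + 6·R3.
R2 ← R2 + 5·R3.
R4 ← R4 + 25·R3.
R4 ← R4 / (171/64).
R1 ← R1 + 7/32·R4.
R2 ← R2 + 17/64·R4.
R3 ← R3 − 35/64·R4.
Reading off the reduced rows gives p = 5/3, q = -1, r = -5/2, s = 3.

p = 5/3, q = -1, r = -5/2, s = 3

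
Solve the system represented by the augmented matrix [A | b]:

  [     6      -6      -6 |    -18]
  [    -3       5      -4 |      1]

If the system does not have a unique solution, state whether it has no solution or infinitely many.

Row-reduce:
R1 ← R1 / (6).
R2 ← R2 + 3·R1.
R2 ← R2 / (2).
R1 ← R1 + 1·R2.
Rank is 2 with 3 unknowns, leaving x_3 free.

infinitely many solutions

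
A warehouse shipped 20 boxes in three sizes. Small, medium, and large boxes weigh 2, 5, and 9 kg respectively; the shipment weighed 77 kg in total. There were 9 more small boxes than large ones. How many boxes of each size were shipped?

Let s = small boxes, m = medium boxes, l = large boxes.
  m + s + l = 20
  2s + 5m + 9l = 77
  s - l = 9
Row-reduce the augmented matrix:
R2 ← R2 − 2·R1.
R3 ← R3 − 1·R1.
R2 ← R2 / (3).
R1 ← R1 − 1·R2.
R3 ← R3 + 1·R2.
R3 ← R3 / (1/3).
R1 ← R1 + 4/3·R3.
R2 ← R2 − 7/3·R3.
Reading off the reduced rows gives s = 13, m = 3, l = 4.

small boxes: 13, medium boxes: 3, large boxes: 4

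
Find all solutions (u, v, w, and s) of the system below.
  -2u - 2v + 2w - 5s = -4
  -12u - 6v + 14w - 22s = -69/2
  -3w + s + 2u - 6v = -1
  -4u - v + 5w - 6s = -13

no solution

Row-reduce:
R1 ← R1 / (-2).
R2 ← R2 + 12·R1.
R3 ← R3 − 2·R1.
R4 ← R4 + 4·R1.
R2 ← R2 / (6).
R1 ← R1 − 1·R2.
R3 ← R3 + 8·R2.
R4 ← R4 − 3·R2.
R3 ← R3 / (5/3).
R1 ← R1 + 4/3·R3.
R2 ← R2 − 1/3·R3.
Row 4 reduces to 0 = 1/4, a contradiction. The system is inconsistent.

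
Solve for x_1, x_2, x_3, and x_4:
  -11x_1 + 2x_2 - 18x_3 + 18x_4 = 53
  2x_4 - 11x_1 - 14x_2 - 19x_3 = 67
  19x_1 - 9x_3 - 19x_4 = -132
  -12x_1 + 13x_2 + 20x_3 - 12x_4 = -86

Row-reduce the augmented matrix:
R1 ← R1 / (-11).
R2 ← R2 + 11·R1.
R3 ← R3 − 19·R1.
R4 ← R4 + 12·R1.
R2 ← R2 / (-16).
R1 ← R1 + 2/11·R2.
R3 ← R3 − 38/11·R2.
R4 ← R4 − 119/11·R2.
R3 ← R3 / (-3547/88).
R1 ← R1 − 145/88·R3.
R2 ← R2 − 1/16·R3.
R4 ← R4 − 6857/176·R3.
R4 ← R4 / (-241953/7094).
R1 ← R1 + 3907/3547·R4.
R2 ← R2 − 7189/7094·R4.
R3 ← R3 + 760/3547·R4.
Reading off the reduced rows gives x_1 = -1, x_2 = -6, x_3 = 2, x_4 = 5.

x_1 = -1, x_2 = -6, x_3 = 2, x_4 = 5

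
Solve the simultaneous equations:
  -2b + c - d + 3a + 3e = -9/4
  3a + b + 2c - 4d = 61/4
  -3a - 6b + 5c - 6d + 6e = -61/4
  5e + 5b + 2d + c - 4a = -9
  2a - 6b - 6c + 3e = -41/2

a = 7/4, b = 2, c = 1, d = -3/2, e = -2

Row-reduce the augmented matrix:
R1 ← R1 / (3).
R2 ← R2 − 3·R1.
R3 ← R3 + 3·R1.
R4 ← R4 + 4·R1.
R5 ← R5 − 2·R1.
R2 ← R2 / (3).
R1 ← R1 + 2/3·R2.
R3 ← R3 + 8·R2.
R4 ← R4 − 7/3·R2.
R5 ← R5 + 14/3·R2.
R3 ← R3 / (26/3).
R1 ← R1 − 5/9·R3.
R2 ← R2 − 1/3·R3.
R4 ← R4 − 14/9·R3.
R5 ← R5 + 46/9·R3.
R4 ← R4 / (74/13).
R1 ← R1 + 1/26·R4.
R2 ← R2 + 11/26·R4.
R3 ← R3 + 45/26·R4.
R5 ← R5 + 167/13·R4.
R5 ← R5 / (1635/74).
R1 ← R1 − 51/148·R5.
R2 ← R2 + 31/148·R5.
R3 ← R3 − 519/148·R5.
R4 ← R4 − 145/74·R5.
Reading off the reduced rows gives a = 7/4, b = 2, c = 1, d = -3/2, e = -2.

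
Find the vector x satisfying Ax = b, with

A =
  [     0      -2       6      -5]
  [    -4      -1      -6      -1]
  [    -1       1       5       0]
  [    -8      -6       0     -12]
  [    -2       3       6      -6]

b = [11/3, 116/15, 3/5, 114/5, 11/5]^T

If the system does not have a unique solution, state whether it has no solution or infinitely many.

x_1 = -8/5, x_2 = -1, x_3 = 0, x_4 = -1/3

Row-reduce the augmented matrix:
Swap R1 and R2.
R1 ← R1 / (-4).
R3 ← R3 + 1·R1.
R4 ← R4 + 8·R1.
R5 ← R5 + 2·R1.
R2 ← R2 / (-2).
R1 ← R1 − 1/4·R2.
R3 ← R3 − 5/4·R2.
R4 ← R4 + 4·R2.
R5 ← R5 − 7/2·R2.
R3 ← R3 / (41/4).
R1 ← R1 − 9/4·R3.
R2 ← R2 + 3·R3.
R5 ← R5 − 39/2·R3.
Swap R4 and R5.
R4 ← R4 / (-360/41).
R1 ← R1 − 21/82·R4.
R2 ← R2 − 68/41·R4.
R3 ← R3 + 23/82·R4.
R5 reduces to 0 = 0, so the extra equation is consistent.
Reading off the reduced rows gives x_1 = -8/5, x_2 = -1, x_3 = 0, x_4 = -1/3.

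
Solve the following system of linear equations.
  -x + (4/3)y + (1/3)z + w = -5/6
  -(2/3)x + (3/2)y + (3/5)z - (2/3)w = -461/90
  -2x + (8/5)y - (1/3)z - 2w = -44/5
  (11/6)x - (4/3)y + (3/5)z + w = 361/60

Row-reduce the augmented matrix:
R1 ← R1 / (-1).
R2 ← R2 + 2/3·R1.
R3 ← R3 + 2·R1.
R4 ← R4 − 11/6·R1.
R2 ← R2 / (11/18).
R1 ← R1 + 4/3·R2.
R3 ← R3 + 16/15·R2.
R4 ← R4 − 10/9·R2.
R3 ← R3 / (-281/825).
R1 ← R1 − 27/55·R3.
R2 ← R2 − 34/55·R3.
R4 ← R4 − 173/330·R3.
R4 ← R4 / (-7555/1686).
R1 ← R1 + 3661/281·R4.
R2 ← R2 + 3840/281·R4.
R3 ← R3 − 5220/281·R4.
Reading off the reduced rows gives x = -1/2, y = -3, z = 1, w = 7/3.

x = -1/2, y = -3, z = 1, w = 7/3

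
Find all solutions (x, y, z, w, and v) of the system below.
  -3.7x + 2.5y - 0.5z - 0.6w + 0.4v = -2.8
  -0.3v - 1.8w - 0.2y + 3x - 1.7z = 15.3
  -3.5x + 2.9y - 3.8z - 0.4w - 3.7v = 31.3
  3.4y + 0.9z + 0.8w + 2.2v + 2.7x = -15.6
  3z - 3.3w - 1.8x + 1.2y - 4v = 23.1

x = 1, y = 0, z = -3, w = -3, v = -6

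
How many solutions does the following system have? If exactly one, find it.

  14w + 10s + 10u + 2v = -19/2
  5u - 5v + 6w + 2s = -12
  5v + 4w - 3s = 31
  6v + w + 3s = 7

no solution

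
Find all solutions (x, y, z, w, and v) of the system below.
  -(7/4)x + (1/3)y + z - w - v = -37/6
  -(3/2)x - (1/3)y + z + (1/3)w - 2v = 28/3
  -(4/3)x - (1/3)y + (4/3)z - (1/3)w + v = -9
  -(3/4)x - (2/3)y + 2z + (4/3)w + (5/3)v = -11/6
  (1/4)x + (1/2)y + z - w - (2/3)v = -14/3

Row-reduce the augmented matrix:
R1 ← R1 / (-7/4).
R2 ← R2 + 3/2·R1.
R3 ← R3 + 4/3·R1.
R4 ← R4 + 3/4·R1.
R5 ← R5 − 1/4·R1.
R2 ← R2 / (-13/21).
R1 ← R1 + 4/21·R2.
R3 ← R3 + 37/63·R2.
R4 ← R4 + 17/21·R2.
R5 ← R5 − 23/42·R2.
R3 ← R3 / (17/39).
R1 ← R1 + 8/13·R3.
R2 ← R2 + 3/13·R3.
R4 ← R4 − 18/13·R3.
R5 ← R5 − 33/26·R3.
R4 ← R4 / (124/51).
R1 ← R1 + 40/51·R4.
R2 ← R2 + 39/17·R4.
R3 ← R3 + 82/51·R4.
R5 ← R5 − 199/102·R4.
R5 ← R5 / (-711/124).
R1 ← R1 − 296/93·R5.
R2 ← R2 + 111/62·R5.
R3 ← R3 − 272/93·R5.
R4 ← R4 + 139/62·R5.
Reading off the reduced rows gives x = 2, y = -5, z = -1, w = 5, v = -5.

x = 2, y = -5, z = -1, w = 5, v = -5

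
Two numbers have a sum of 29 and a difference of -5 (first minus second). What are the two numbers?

first number: 12, second number: 17

Let x = first number, y = second number.
  x + y = 29
  x - y = -5
From equation 1: x = 29 − y.
Substitute into equation 2 and solve: y = 17.
Then x = 12.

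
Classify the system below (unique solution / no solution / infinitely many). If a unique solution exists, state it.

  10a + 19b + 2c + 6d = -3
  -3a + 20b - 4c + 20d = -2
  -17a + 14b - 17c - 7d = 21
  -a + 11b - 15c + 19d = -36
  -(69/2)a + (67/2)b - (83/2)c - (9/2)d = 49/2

no solution

Row-reduce:
R1 ← R1 / (10).
R2 ← R2 + 3·R1.
R3 ← R3 + 17·R1.
R4 ← R4 + 1·R1.
R5 ← R5 + 69/2·R1.
R2 ← R2 / (257/10).
R1 ← R1 − 19/10·R2.
R3 ← R3 − 463/10·R2.
R4 ← R4 − 129/10·R2.
R5 ← R5 − 1981/20·R2.
R3 ← R3 / (-1921/257).
R1 ← R1 − 116/257·R3.
R2 ← R2 + 34/257·R3.
R4 ← R4 + 3365/257·R3.
R5 ← R5 + 11049/514·R3.
R4 ← R4 / (138020/1921).
R1 ← R1 + 6128/1921·R4.
R2 ← R2 − 168/113·R4.
R3 ← R3 − 9271/1921·R4.
R5 ← R5 − 69010/1921·R4.
Row 5 reduces to 0 = 1/2, a contradiction. The system is inconsistent.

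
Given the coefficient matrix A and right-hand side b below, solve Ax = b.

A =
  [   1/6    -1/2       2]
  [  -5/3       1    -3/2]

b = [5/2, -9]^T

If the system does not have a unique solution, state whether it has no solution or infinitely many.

infinitely many solutions

Row-reduce:
R1 ← R1 / (1/6).
R2 ← R2 + 5/3·R1.
R2 ← R2 / (-4).
R1 ← R1 + 3·R2.
Rank is 2 with 3 unknowns, leaving x_3 free.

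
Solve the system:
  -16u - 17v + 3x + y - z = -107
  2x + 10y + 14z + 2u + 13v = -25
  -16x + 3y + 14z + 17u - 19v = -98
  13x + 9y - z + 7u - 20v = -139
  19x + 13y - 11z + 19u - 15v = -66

x = -4, y = 0, z = -6, u = 1, v = 5

Row-reduce the augmented matrix:
R1 ← R1 / (3).
R2 ← R2 − 2·R1.
R3 ← R3 + 16·R1.
R4 ← R4 − 13·R1.
R5 ← R5 − 19·R1.
R2 ← R2 / (28/3).
R1 ← R1 − 1/3·R2.
R3 ← R3 − 25/3·R2.
R4 ← R4 − 14/3·R2.
R5 ← R5 − 20/3·R2.
R3 ← R3 / (-31/7).
R1 ← R1 + 6/7·R3.
R2 ← R2 − 11/7·R3.
R4 ← R4 + 4·R3.
R5 ← R5 + 106/7·R3.
R4 ← R4 / (4400/31).
R1 ← R1 − 597/62·R4.
R2 ← R2 + 834/31·R4.
R3 ← R3 − 1115/62·R4.
R5 ← R5 − 11892/31·R4.
R5 ← R5 / (201627/2200).
R1 ← R1 − 141303/17600·R5.
R2 ← R2 + 60083/4400·R5.
R3 ← R3 − 32997/3520·R5.
R4 ← R4 − 9931/8800·R5.
Reading off the reduced rows gives x = -4, y = 0, z = -6, u = 1, v = 5.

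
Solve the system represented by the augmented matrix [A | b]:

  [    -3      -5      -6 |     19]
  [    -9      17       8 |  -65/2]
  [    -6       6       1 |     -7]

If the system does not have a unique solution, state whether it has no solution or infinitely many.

Row-reduce:
R1 ← R1 / (-3).
R2 ← R2 + 9·R1.
R3 ← R3 + 6·R1.
R2 ← R2 / (32).
R1 ← R1 − 5/3·R2.
R3 ← R3 − 16·R2.
Row 3 reduces to 0 = -1/4, a contradiction. The system is inconsistent.

no solution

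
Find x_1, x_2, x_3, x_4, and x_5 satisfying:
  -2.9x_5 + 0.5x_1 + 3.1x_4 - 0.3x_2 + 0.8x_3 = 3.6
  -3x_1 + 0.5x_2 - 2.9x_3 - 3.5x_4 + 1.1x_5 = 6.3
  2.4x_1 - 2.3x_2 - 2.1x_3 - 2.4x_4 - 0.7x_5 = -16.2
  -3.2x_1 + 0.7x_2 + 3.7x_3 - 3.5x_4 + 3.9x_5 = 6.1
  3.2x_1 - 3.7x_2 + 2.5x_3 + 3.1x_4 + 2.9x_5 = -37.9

x_1 = -2, x_2 = 6, x_3 = 1, x_4 = -1, x_5 = -3

Row-reduce the augmented matrix:
R1 ← R1 / (1/2).
R2 ← R2 + 3·R1.
R3 ← R3 − 12/5·R1.
R4 ← R4 + 16/5·R1.
R5 ← R5 − 16/5·R1.
R2 ← R2 / (-13/10).
R1 ← R1 + 3/5·R2.
R3 ← R3 + 43/50·R2.
R4 ← R4 + 61/50·R2.
R5 ← R5 + 89/50·R2.
R3 ← R3 / (-2339/325).
R1 ← R1 − 47/65·R3.
R2 ← R2 + 19/13·R3.
R4 ← R4 − 2287/325·R3.
R5 ← R5 + 1697/325·R3.
R4 ← R4 / (-572909/23390).
R1 ← R1 + 16415/4678·R4.
R2 ← R2 + 28431/4678·R4.
R3 ← R3 − 17725/4678·R4.
R5 ← R5 + 412387/23390·R4.
R5 ← R5 / (25814121/2864545).
R1 ← R1 − 390261/572909·R5.
R2 ← R2 − 963910/572909·R5.
R3 ← R3 − 225669/572909·R5.
R4 ← R4 + 563848/572909·R5.
Reading off the reduced rows gives x_1 = -2, x_2 = 6, x_3 = 1, x_4 = -1, x_5 = -3.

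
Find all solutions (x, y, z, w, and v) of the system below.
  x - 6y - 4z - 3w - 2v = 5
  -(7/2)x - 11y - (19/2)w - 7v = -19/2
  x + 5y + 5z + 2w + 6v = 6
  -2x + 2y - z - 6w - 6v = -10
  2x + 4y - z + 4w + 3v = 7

no solution

Row-reduce:
R2 ← R2 + 7/2·R1.
R3 ← R3 − 1·R1.
R4 ← R4 + 2·R1.
R5 ← R5 − 2·R1.
R2 ← R2 / (-32).
R1 ← R1 + 6·R2.
R3 ← R3 − 11·R2.
R4 ← R4 + 10·R2.
R5 ← R5 − 16·R2.
R3 ← R3 / (67/16).
R1 ← R1 + 11/8·R3.
R2 ← R2 − 7/16·R3.
R4 ← R4 + 37/8·R3.
R4 ← R4 / (-524/67).
R1 ← R1 − 9/67·R4.
R2 ← R2 − 55/67·R4.
R3 ← R3 + 30/67·R4.
Row 5 reduces to 0 = 1, a contradiction. The system is inconsistent.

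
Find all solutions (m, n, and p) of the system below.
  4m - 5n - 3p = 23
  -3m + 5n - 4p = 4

Row-reduce:
R1 ← R1 / (4).
R2 ← R2 + 3·R1.
R2 ← R2 / (5/4).
R1 ← R1 + 5/4·R2.
Rank is 2 with 3 unknowns, leaving p free.

infinitely many solutions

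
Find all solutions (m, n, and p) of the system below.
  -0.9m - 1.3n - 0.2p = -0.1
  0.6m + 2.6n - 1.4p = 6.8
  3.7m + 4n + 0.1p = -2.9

Row-reduce the augmented matrix:
R1 ← R1 / (-9/10).
R2 ← R2 − 3/5·R1.
R3 ← R3 − 37/10·R1.
R2 ← R2 / (26/15).
R1 ← R1 − 13/9·R2.
R3 ← R3 + 121/90·R2.
R3 ← R3 / (-497/260).
R1 ← R1 − 3/2·R3.
R2 ← R2 + 23/26·R3.
Reading off the reduced rows gives m = -4, n = 3, p = -1.

m = -4, n = 3, p = -1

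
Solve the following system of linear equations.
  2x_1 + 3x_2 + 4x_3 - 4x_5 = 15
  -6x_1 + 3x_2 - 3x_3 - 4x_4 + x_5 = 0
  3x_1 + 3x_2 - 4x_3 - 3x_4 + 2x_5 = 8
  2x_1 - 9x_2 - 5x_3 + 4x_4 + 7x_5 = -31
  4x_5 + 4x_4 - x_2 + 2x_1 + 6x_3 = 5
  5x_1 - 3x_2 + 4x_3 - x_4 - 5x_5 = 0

Row-reduce:
R1 ← R1 / (2).
R2 ← R2 + 6·R1.
R3 ← R3 − 3·R1.
R4 ← R4 − 2·R1.
R5 ← R5 − 2·R1.
R6 ← R6 − 5·R1.
R2 ← R2 / (12).
R1 ← R1 − 3/2·R2.
R3 ← R3 + 3/2·R2.
R4 ← R4 + 12·R2.
R5 ← R5 + 4·R2.
R6 ← R6 + 21/2·R2.
R3 ← R3 / (-71/8).
R1 ← R1 − 7/8·R3.
R2 ← R2 − 3/4·R3.
R5 ← R5 − 5·R3.
R6 ← R6 − 15/8·R3.
Swap R4 and R5.
R4 ← R4 / (148/213).
R1 ← R1 − 11/71·R4.
R2 ← R2 + 134/213·R4.
R3 ← R3 − 28/71·R4.
R6 ← R6 + 372/71·R4.
Swap R5 and R6.
R5 ← R5 / (2131/37).
R1 ← R1 + 131/74·R5.
R2 ← R2 − 257/37·R5.
R3 ← R3 + 197/37·R5.
R4 ← R4 − 859/74·R5.
Row 6 reduces to 0 = -1, a contradiction. The system is inconsistent.

no solution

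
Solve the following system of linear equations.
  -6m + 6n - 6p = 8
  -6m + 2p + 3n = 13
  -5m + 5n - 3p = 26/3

m = -4/3, n = 1, p = 1

Row-reduce the augmented matrix:
R1 ← R1 / (-6).
R2 ← R2 + 6·R1.
R3 ← R3 + 5·R1.
R2 ← R2 / (-3).
R1 ← R1 + 1·R2.
R3 ← R3 / (2).
R1 ← R1 + 5/3·R3.
R2 ← R2 + 8/3·R3.
Reading off the reduced rows gives m = -4/3, n = 1, p = 1.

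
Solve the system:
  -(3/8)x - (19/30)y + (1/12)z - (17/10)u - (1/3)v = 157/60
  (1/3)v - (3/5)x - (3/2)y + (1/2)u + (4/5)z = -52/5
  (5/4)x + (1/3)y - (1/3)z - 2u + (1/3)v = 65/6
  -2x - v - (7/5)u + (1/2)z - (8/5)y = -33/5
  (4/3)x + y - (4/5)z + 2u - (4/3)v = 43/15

no solution

Row-reduce:
R1 ← R1 / (-3/8).
R2 ← R2 + 3/5·R1.
R3 ← R3 − 5/4·R1.
R4 ← R4 + 2·R1.
R5 ← R5 − 4/3·R1.
R2 ← R2 / (-73/150).
R1 ← R1 − 76/45·R2.
R3 ← R3 + 16/9·R2.
R4 ← R4 − 16/9·R2.
R5 ← R5 + 169/135·R2.
R3 ← R3 / (-1091/438).
R1 ← R1 − 458/219·R3.
R2 ← R2 + 100/73·R3.
R4 ← R4 − 1091/438·R3.
R5 ← R5 + 7288/3285·R3.
Swap R4 and R5.
R4 ← R4 / (5431/1091).
R1 ← R1 + 660/1091·R4.
R2 ← R2 − 4439/1091·R4.
R3 ← R3 − 8510/1091·R4.
Row 5 reduces to 0 = -1, a contradiction. The system is inconsistent.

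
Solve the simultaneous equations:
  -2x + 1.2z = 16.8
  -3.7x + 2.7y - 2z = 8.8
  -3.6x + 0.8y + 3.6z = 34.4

x = -6, y = -2, z = 4

Row-reduce the augmented matrix:
R1 ← R1 / (-2).
R2 ← R2 + 37/10·R1.
R3 ← R3 + 18/5·R1.
R2 ← R2 / (27/10).
R3 ← R3 − 4/5·R2.
R3 ← R3 / (1816/675).
R1 ← R1 + 3/5·R3.
R2 ← R2 + 211/135·R3.
Reading off the reduced rows gives x = -6, y = -2, z = 4.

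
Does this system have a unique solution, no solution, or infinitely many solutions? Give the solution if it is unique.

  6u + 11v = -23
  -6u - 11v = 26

no solution

Row-reduce:
R1 ← R1 / (6).
R2 ← R2 + 6·R1.
Row 2 reduces to 0 = 3, a contradiction. The system is inconsistent.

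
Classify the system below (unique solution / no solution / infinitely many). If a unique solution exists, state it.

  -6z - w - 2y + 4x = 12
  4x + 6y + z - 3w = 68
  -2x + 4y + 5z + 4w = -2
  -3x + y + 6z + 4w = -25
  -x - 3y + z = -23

Row-reduce the augmented matrix:
R1 ← R1 / (4).
R2 ← R2 − 4·R1.
R3 ← R3 + 2·R1.
R4 ← R4 + 3·R1.
R5 ← R5 + 1·R1.
R2 ← R2 / (8).
R1 ← R1 + 1/2·R2.
R3 ← R3 − 3·R2.
R4 ← R4 + 1/2·R2.
R5 ← R5 + 7/2·R2.
R3 ← R3 / (-5/8).
R1 ← R1 + 17/16·R3.
R2 ← R2 − 7/8·R3.
R4 ← R4 − 31/16·R3.
R5 ← R5 − 41/16·R3.
R4 ← R4 / (163/10).
R1 ← R1 + 38/5·R4.
R2 ← R2 − 57/10·R4.
R3 ← R3 + 34/5·R4.
R5 ← R5 − 163/10·R4.
R5 reduces to 0 = 0, so the extra equation is consistent.
Reading off the reduced rows gives x = 5, y = 6, z = 0, w = -4.

x = 5, y = 6, z = 0, w = -4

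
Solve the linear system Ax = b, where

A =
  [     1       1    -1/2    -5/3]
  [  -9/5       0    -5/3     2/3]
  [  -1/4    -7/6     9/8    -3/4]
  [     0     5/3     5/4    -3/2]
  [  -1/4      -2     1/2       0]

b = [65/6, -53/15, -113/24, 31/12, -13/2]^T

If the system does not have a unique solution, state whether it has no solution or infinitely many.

no solution

Row-reduce:
R2 ← R2 + 9/5·R1.
R3 ← R3 + 1/4·R1.
R5 ← R5 + 1/4·R1.
R2 ← R2 / (9/5).
R1 ← R1 − 1·R2.
R3 ← R3 + 11/12·R2.
R4 ← R4 − 5/3·R2.
R5 ← R5 + 7/4·R2.
R3 ← R3 / (-199/648).
R1 ← R1 − 25/27·R3.
R2 ← R2 + 77/54·R3.
R4 ← R4 − 1175/324·R3.
R5 ← R5 + 229/108·R3.
R4 ← R4 / (-16208/597).
R1 ← R1 + 4460/597·R4.
R2 ← R2 − 1918/199·R4.
R3 ← R3 − 1526/199·R4.
R5 ← R5 − 8104/597·R4.
Row 5 reduces to 0 = -1/2, a contradiction. The system is inconsistent.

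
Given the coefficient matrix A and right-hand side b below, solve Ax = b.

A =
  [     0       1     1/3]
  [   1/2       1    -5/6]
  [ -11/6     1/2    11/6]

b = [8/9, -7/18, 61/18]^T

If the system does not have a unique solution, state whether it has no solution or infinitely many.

x_1 = -1, x_2 = 2/3, x_3 = 2/3

Row-reduce the augmented matrix:
Swap R1 and R2.
R1 ← R1 / (1/2).
R3 ← R3 + 11/6·R1.
R1 ← R1 − 2·R2.
R3 ← R3 − 25/6·R2.
R3 ← R3 / (-47/18).
R1 ← R1 + 7/3·R3.
R2 ← R2 − 1/3·R3.
Reading off the reduced rows gives x_1 = -1, x_2 = 2/3, x_3 = 2/3.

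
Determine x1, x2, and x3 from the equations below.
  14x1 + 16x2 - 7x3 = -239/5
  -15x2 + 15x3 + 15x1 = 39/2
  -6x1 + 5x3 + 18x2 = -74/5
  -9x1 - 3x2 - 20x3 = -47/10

Row-reduce the augmented matrix:
R1 ← R1 / (14).
R2 ← R2 − 15·R1.
R3 ← R3 + 6·R1.
R4 ← R4 + 9·R1.
R2 ← R2 / (-225/7).
R1 ← R1 − 8/7·R2.
R3 ← R3 − 174/7·R2.
R4 ← R4 − 51/7·R2.
R3 ← R3 / (97/5).
R1 ← R1 − 3/10·R3.
R2 ← R2 + 7/10·R3.
R4 ← R4 + 97/5·R3.
R4 reduces to 0 = 0, so the extra equation is consistent.
Reading off the reduced rows gives x1 = -6/5, x2 = -3/2, x3 = 1.

x1 = -6/5, x2 = -3/2, x3 = 1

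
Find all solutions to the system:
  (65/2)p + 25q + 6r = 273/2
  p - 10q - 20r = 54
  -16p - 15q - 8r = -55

Row-reduce:
R1 ← R1 / (65/2).
R2 ← R2 − 1·R1.
R3 ← R3 + 16·R1.
R2 ← R2 / (-140/13).
R1 ← R1 − 10/13·R2.
R3 ← R3 + 35/13·R2.
Row 3 reduces to 0 = -1/4, a contradiction. The system is inconsistent.

no solution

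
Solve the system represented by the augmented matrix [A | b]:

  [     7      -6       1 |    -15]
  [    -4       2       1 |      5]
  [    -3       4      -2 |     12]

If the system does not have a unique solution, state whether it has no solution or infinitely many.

Row-reduce:
R1 ← R1 / (7).
R2 ← R2 + 4·R1.
R3 ← R3 + 3·R1.
R2 ← R2 / (-10/7).
R1 ← R1 + 6/7·R2.
R3 ← R3 − 10/7·R2.
Row 3 reduces to 0 = 2, a contradiction. The system is inconsistent.

no solution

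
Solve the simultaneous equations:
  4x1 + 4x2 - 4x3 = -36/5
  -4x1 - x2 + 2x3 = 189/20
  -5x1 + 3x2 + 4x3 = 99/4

x1 = -9/5, x2 = 9/4, x3 = 9/4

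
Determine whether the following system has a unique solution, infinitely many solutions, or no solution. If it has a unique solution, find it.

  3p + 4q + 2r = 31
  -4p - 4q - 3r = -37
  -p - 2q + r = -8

p = 3, q = 4, r = 3

Row-reduce the augmented matrix:
R1 ← R1 / (3).
R2 ← R2 + 4·R1.
R3 ← R3 + 1·R1.
R2 ← R2 / (4/3).
R1 ← R1 − 4/3·R2.
R3 ← R3 + 2/3·R2.
R3 ← R3 / (3/2).
R1 ← R1 − 1·R3.
R2 ← R2 + 1/4·R3.
Reading off the reduced rows gives p = 3, q = 4, r = 3.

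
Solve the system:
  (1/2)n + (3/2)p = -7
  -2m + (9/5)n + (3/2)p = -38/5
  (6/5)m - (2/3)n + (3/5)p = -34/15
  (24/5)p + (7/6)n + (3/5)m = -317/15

no solution

Row-reduce:
Swap R1 and R2.
R1 ← R1 / (-2).
R3 ← R3 − 6/5·R1.
R4 ← R4 − 3/5·R1.
R2 ← R2 / (1/2).
R1 ← R1 + 9/10·R2.
R3 ← R3 − 31/75·R2.
R4 ← R4 − 128/75·R2.
R3 ← R3 / (13/50).
R1 ← R1 − 39/20·R3.
R2 ← R2 − 3·R3.
R4 ← R4 − 13/100·R3.
Row 4 reduces to 0 = 1, a contradiction. The system is inconsistent.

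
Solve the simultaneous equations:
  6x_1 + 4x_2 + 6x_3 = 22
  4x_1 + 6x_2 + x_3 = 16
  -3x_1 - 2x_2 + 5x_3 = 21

x_1 = -3, x_2 = 4, x_3 = 4

Row-reduce the augmented matrix:
R1 ← R1 / (6).
R2 ← R2 − 4·R1.
R3 ← R3 + 3·R1.
R2 ← R2 / (10/3).
R1 ← R1 − 2/3·R2.
R3 ← R3 / (8).
R1 ← R1 − 8/5·R3.
R2 ← R2 + 9/10·R3.
Reading off the reduced rows gives x_1 = -3, x_2 = 4, x_3 = 4.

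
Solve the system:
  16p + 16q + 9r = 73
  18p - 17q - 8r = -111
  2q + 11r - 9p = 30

Row-reduce the augmented matrix:
R1 ← R1 / (16).
R2 ← R2 − 18·R1.
R3 ← R3 + 9·R1.
R2 ← R2 / (-35).
R1 ← R1 − 1·R2.
R3 ← R3 − 11·R2.
R3 ← R3 / (1161/112).
R1 ← R1 − 5/112·R3.
R2 ← R2 − 29/56·R3.
Reading off the reduced rows gives p = -1, q = 5, r = 1.

p = -1, q = 5, r = 1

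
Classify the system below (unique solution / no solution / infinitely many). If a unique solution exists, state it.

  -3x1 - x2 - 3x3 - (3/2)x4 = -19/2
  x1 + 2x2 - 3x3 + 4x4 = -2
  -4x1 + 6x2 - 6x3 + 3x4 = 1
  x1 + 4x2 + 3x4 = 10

Row-reduce:
R1 ← R1 / (-3).
R2 ← R2 − 1·R1.
R3 ← R3 + 4·R1.
R4 ← R4 − 1·R1.
R2 ← R2 / (5/3).
R1 ← R1 − 1/3·R2.
R3 ← R3 − 22/3·R2.
R4 ← R4 − 11/3·R2.
R3 ← R3 / (78/5).
R1 ← R1 − 9/5·R3.
R2 ← R2 + 12/5·R3.
R4 ← R4 − 39/5·R3.
Rank is 3 with 4 unknowns, leaving x4 free.

infinitely many solutions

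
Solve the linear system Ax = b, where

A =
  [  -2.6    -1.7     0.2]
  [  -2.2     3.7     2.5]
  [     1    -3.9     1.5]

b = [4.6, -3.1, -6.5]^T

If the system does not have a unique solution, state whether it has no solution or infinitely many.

Row-reduce the augmented matrix:
R1 ← R1 / (-13/5).
R2 ← R2 + 11/5·R1.
R3 ← R3 − 1·R1.
R2 ← R2 / (334/65).
R1 ← R1 − 17/26·R2.
R3 ← R3 + 296/65·R2.
R3 ← R3 / (6083/1670).
R1 ← R1 + 499/1336·R3.
R2 ← R2 − 303/668·R3.
Reading off the reduced rows gives x_1 = -2, x_2 = 0, x_3 = -3.

x_1 = -2, x_2 = 0, x_3 = -3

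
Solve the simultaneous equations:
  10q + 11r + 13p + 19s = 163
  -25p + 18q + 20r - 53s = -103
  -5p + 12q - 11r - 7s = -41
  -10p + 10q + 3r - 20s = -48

infinitely many solutions

Row-reduce:
R1 ← R1 / (13).
R2 ← R2 + 25·R1.
R3 ← R3 + 5·R1.
R4 ← R4 + 10·R1.
R2 ← R2 / (484/13).
R1 ← R1 − 10/13·R2.
R3 ← R3 − 206/13·R2.
R4 ← R4 − 230/13·R2.
R3 ← R3 / (-5877/242).
R1 ← R1 + 1/242·R3.
R2 ← R2 − 535/484·R3.
R4 ← R4 + 1959/242·R3.
Rank is 3 with 4 unknowns, leaving s free.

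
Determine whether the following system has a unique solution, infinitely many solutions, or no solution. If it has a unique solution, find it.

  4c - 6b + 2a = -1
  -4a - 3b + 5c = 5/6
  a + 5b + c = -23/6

Row-reduce the augmented matrix:
R1 ← R1 / (2).
R2 ← R2 + 4·R1.
R3 ← R3 − 1·R1.
R2 ← R2 / (-15).
R1 ← R1 + 3·R2.
R3 ← R3 − 8·R2.
R3 ← R3 / (89/15).
R1 ← R1 + 3/5·R3.
R2 ← R2 + 13/15·R3.
Reading off the reduced rows gives a = -2/3, b = -1/2, c = -2/3.

a = -2/3, b = -1/2, c = -2/3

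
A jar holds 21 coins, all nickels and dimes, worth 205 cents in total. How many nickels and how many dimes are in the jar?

nickels: 1, dimes: 20

Let n = nickels, d = dimes.
  d + n = 21
  5n + 10d = 205
Row-reduce the augmented matrix:
R2 ← R2 − 5·R1.
R2 ← R2 / (5).
R1 ← R1 − 1·R2.
Reading off the reduced rows gives n = 1, d = 20.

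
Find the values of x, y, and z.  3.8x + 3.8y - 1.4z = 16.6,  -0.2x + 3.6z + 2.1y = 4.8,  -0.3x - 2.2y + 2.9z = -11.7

Row-reduce the augmented matrix:
R1 ← R1 / (19/5).
R2 ← R2 + 1/5·R1.
R3 ← R3 + 3/10·R1.
R2 ← R2 / (23/10).
R1 ← R1 − 1·R2.
R3 ← R3 + 19/10·R2.
R3 ← R3 / (2492/437).
R1 ← R1 + 831/437·R3.
R2 ← R2 − 670/437·R3.
Reading off the reduced rows gives x = 0, y = 4, z = -1.

x = 0, y = 4, z = -1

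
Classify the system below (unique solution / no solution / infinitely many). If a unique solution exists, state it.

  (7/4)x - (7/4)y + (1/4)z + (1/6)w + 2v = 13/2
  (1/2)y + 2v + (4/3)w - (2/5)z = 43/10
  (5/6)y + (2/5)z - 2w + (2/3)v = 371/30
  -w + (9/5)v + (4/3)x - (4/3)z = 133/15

Row-reduce:
R1 ← R1 / (7/4).
R4 ← R4 − 4/3·R1.
R2 ← R2 / (1/2).
R1 ← R1 + 1·R2.
R3 ← R3 − 5/6·R2.
R4 ← R4 − 4/3·R2.
R3 ← R3 / (16/15).
R1 ← R1 + 23/35·R3.
R2 ← R2 + 4/5·R3.
R4 ← R4 + 16/35·R3.
R4 ← R4 / (-409/63).
R1 ← R1 − 9/56·R4.
R2 ← R2 + 1/2·R4.
R3 ← R3 + 95/24·R4.
Rank is 4 with 5 unknowns, leaving v free.

infinitely many solutions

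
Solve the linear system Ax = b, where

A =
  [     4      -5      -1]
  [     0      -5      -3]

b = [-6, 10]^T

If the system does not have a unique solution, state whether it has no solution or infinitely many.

infinitely many solutions

Row-reduce:
R1 ← R1 / (4).
R2 ← R2 / (-5).
R1 ← R1 + 5/4·R2.
Rank is 2 with 3 unknowns, leaving x_3 free.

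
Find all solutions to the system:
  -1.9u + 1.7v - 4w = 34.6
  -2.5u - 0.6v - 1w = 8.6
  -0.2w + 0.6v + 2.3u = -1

u = -2, v = 4, w = -6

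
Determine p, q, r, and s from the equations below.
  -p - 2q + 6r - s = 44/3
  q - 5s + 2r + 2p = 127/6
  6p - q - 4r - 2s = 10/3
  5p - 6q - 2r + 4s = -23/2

Row-reduce the augmented matrix:
R1 ← R1 / (-1).
R2 ← R2 − 2·R1.
R3 ← R3 − 6·R1.
R4 ← R4 − 5·R1.
R2 ← R2 / (-3).
R1 ← R1 − 2·R2.
R3 ← R3 + 13·R2.
R4 ← R4 + 16·R2.
R3 ← R3 / (-86/3).
R1 ← R1 − 10/3·R3.
R2 ← R2 + 14/3·R3.
R4 ← R4 + 140/3·R3.
R4 ← R4 / (-1/43).
R1 ← R1 + 46/43·R4.
R2 ← R2 + 56/43·R4.
R3 ← R3 + 67/86·R4.
Reading off the reduced rows gives p = 3/2, q = 2/3, r = 5/2, s = -5/2.

p = 3/2, q = 2/3, r = 5/2, s = -5/2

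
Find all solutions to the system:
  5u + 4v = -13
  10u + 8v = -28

Row-reduce:
R1 ← R1 / (5).
R2 ← R2 − 10·R1.
Row 2 reduces to 0 = -2, a contradiction. The system is inconsistent.

no solution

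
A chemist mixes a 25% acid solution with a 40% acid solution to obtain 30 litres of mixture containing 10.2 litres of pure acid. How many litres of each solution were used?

litres of solution A: 12, litres of solution B: 18

Let a = litres of solution A, b = litres of solution B.
  a + b = 30
  (1/4)a + (2/5)b = 51/5
Row-reduce the augmented matrix:
R2 ← R2 − 1/4·R1.
R2 ← R2 / (3/20).
R1 ← R1 − 1·R2.
Reading off the reduced rows gives a = 12, b = 18.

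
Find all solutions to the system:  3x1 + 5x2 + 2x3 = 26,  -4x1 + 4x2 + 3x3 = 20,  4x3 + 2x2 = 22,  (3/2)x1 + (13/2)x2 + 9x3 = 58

no solution

Row-reduce:
R1 ← R1 / (3).
R2 ← R2 + 4·R1.
R4 ← R4 − 3/2·R1.
R2 ← R2 / (32/3).
R1 ← R1 − 5/3·R2.
R3 ← R3 − 2·R2.
R4 ← R4 − 4·R2.
R3 ← R3 / (47/16).
R1 ← R1 + 7/32·R3.
R2 ← R2 − 17/32·R3.
R4 ← R4 − 47/8·R3.
Row 4 reduces to 0 = 1, a contradiction. The system is inconsistent.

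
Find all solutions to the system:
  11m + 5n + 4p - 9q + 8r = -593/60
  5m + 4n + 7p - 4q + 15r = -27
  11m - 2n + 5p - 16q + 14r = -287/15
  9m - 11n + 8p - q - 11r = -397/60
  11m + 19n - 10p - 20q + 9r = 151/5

Row-reduce the augmented matrix:
R1 ← R1 / (11).
R2 ← R2 − 5·R1.
R3 ← R3 − 11·R1.
R4 ← R4 − 9·R1.
R5 ← R5 − 11·R1.
R2 ← R2 / (19/11).
R1 ← R1 − 5/11·R2.
R3 ← R3 + 7·R2.
R4 ← R4 + 166/11·R2.
R5 ← R5 − 14·R2.
R3 ← R3 / (22).
R1 ← R1 + 1·R3.
R2 ← R2 − 3·R3.
R4 ← R4 − 50·R3.
R5 ← R5 + 56·R3.
R4 ← R4 / (4646/209).
R1 ← R1 + 239/209·R4.
R2 ← R2 − 200/209·R4.
R3 ← R3 + 63/209·R4.
R5 ← R5 + 5981/209·R4.
R5 ← R5 / (-13192/2323).
R1 ← R1 + 8261/4646·R5.
R2 ← R2 − 4901/4646·R5.
R3 ← R3 − 8689/4646·R5.
R4 ← R4 + 3821/2323·R5.
Reading off the reduced rows gives m = -4/5, n = 1, p = -1, q = -5/4, r = -5/3.

m = -4/5, n = 1, p = -1, q = -5/4, r = -5/3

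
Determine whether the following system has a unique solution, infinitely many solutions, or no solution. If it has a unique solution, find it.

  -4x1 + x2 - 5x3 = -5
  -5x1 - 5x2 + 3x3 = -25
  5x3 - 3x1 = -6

Row-reduce the augmented matrix:
R1 ← R1 / (-4).
R2 ← R2 + 5·R1.
R3 ← R3 + 3·R1.
R2 ← R2 / (-25/4).
R1 ← R1 + 1/4·R2.
R3 ← R3 + 3/4·R2.
R3 ← R3 / (191/25).
R1 ← R1 − 22/25·R3.
R2 ← R2 + 37/25·R3.
Reading off the reduced rows gives x1 = 2, x2 = 3, x3 = 0.

x1 = 2, x2 = 3, x3 = 0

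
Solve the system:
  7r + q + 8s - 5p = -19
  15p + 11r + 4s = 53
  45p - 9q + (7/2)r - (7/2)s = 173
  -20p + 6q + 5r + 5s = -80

Row-reduce:
R1 ← R1 / (-5).
R2 ← R2 − 15·R1.
R3 ← R3 − 45·R1.
R4 ← R4 + 20·R1.
R2 ← R2 / (3).
R1 ← R1 + 1/5·R2.
R4 ← R4 − 2·R2.
R3 ← R3 / (133/2).
R1 ← R1 − 11/15·R3.
R2 ← R2 − 32/3·R3.
R4 ← R4 + 133/3·R3.
Rank is 3 with 4 unknowns, leaving s free.

infinitely many solutions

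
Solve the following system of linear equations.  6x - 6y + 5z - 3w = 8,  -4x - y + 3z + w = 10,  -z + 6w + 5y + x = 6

infinitely many solutions

Row-reduce:
R1 ← R1 / (6).
R2 ← R2 + 4·R1.
R3 ← R3 − 1·R1.
R2 ← R2 / (-5).
R1 ← R1 + 1·R2.
R3 ← R3 − 6·R2.
R3 ← R3 / (173/30).
R1 ← R1 + 13/30·R3.
R2 ← R2 + 19/15·R3.
Rank is 3 with 4 unknowns, leaving w free.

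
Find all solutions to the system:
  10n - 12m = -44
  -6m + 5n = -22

infinitely many solutions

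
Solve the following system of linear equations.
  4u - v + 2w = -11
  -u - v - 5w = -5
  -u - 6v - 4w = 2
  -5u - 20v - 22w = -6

no solution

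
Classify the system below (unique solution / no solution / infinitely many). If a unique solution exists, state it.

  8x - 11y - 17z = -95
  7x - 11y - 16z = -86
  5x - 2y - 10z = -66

Row-reduce the augmented matrix:
R1 ← R1 / (8).
R2 ← R2 − 7·R1.
R3 ← R3 − 5·R1.
R2 ← R2 / (-11/8).
R1 ← R1 + 11/8·R2.
R3 ← R3 − 39/8·R2.
R3 ← R3 / (-37/11).
R1 ← R1 + 1·R3.
R2 ← R2 − 9/11·R3.
Reading off the reduced rows gives x = -4, y = -2, z = 5.

x = -4, y = -2, z = 5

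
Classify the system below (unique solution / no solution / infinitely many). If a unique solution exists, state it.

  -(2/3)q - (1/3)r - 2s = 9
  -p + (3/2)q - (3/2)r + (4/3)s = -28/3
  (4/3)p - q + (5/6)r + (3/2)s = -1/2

Row-reduce:
Swap R1 and R2.
R1 ← R1 / (-1).
R3 ← R3 − 4/3·R1.
R2 ← R2 / (-2/3).
R1 ← R1 + 3/2·R2.
R3 ← R3 − 1·R2.
R3 ← R3 / (-5/3).
R1 ← R1 − 9/4·R3.
R2 ← R2 − 1/2·R3.
Rank is 3 with 4 unknowns, leaving s free.

infinitely many solutions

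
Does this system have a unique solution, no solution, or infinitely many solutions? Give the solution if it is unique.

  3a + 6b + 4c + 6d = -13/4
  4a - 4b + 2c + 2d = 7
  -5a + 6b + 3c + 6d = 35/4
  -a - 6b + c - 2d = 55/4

Row-reduce the augmented matrix:
R1 ← R1 / (3).
R2 ← R2 − 4·R1.
R3 ← R3 + 5·R1.
R4 ← R4 + 1·R1.
R2 ← R2 / (-12).
R1 ← R1 − 2·R2.
R3 ← R3 − 16·R2.
R4 ← R4 + 4·R2.
R3 ← R3 / (47/9).
R1 ← R1 − 7/9·R3.
R2 ← R2 − 5/18·R3.
R4 ← R4 − 31/9·R3.
R4 ← R4 / (-154/47).
R1 ← R1 + 9/47·R4.
R2 ← R2 − 7/94·R4.
R3 ← R3 − 72/47·R4.
Reading off the reduced rows gives a = -7/4, b = -2, c = 2, d = 1.

a = -7/4, b = -2, c = 2, d = 1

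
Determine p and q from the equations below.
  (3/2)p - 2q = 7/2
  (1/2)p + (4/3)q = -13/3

Row-reduce the augmented matrix:
R1 ← R1 / (3/2).
R2 ← R2 − 1/2·R1.
R2 ← R2 / (2).
R1 ← R1 + 4/3·R2.
Reading off the reduced rows gives p = -4/3, q = -11/4.

p = -4/3, q = -11/4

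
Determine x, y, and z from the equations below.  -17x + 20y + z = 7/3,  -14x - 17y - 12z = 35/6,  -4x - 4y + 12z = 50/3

x = -2/3, y = -1/2, z = 1

Row-reduce the augmented matrix:
R1 ← R1 / (-17).
R2 ← R2 + 14·R1.
R3 ← R3 + 4·R1.
R2 ← R2 / (-569/17).
R1 ← R1 + 20/17·R2.
R3 ← R3 + 148/17·R2.
R3 ← R3 / (8592/569).
R1 ← R1 − 223/569·R3.
R2 ← R2 − 218/569·R3.
Reading off the reduced rows gives x = -2/3, y = -1/2, z = 1.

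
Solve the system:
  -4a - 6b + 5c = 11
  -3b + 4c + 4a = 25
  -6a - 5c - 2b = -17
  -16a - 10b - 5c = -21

Row-reduce:
R1 ← R1 / (-4).
R2 ← R2 − 4·R1.
R3 ← R3 + 6·R1.
R4 ← R4 + 16·R1.
R2 ← R2 / (-9).
R1 ← R1 − 3/2·R2.
R3 ← R3 − 7·R2.
R4 ← R4 − 14·R2.
R3 ← R3 / (-11/2).
R1 ← R1 − 1/4·R3.
R2 ← R2 + 1·R3.
R4 ← R4 + 11·R3.
Row 4 reduces to 0 = 2, a contradiction. The system is inconsistent.

no solution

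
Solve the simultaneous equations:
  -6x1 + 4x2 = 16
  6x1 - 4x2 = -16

infinitely many solutions

Row-reduce:
R1 ← R1 / (-6).
R2 ← R2 − 6·R1.
Rank is 1 with 2 unknowns, leaving x2 free.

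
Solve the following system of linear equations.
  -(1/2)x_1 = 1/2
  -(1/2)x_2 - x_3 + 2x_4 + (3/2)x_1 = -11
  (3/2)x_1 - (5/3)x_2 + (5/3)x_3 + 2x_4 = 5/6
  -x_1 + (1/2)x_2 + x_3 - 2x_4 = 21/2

Row-reduce:
R1 ← R1 / (-1/2).
R2 ← R2 − 3/2·R1.
R3 ← R3 − 3/2·R1.
R4 ← R4 + 1·R1.
R2 ← R2 / (-1/2).
R3 ← R3 + 5/3·R2.
R4 ← R4 − 1/2·R2.
R3 ← R3 / (5).
R2 ← R2 − 2·R3.
Rank is 3 with 4 unknowns, leaving x_4 free.

infinitely many solutions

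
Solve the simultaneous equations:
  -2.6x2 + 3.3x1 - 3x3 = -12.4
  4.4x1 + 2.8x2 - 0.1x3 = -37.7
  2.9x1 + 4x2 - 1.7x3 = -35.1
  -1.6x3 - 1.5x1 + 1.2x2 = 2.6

x1 = -6, x2 = -4, x3 = 1

Row-reduce the augmented matrix:
R1 ← R1 / (33/10).
R2 ← R2 − 22/5·R1.
R3 ← R3 − 29/10·R1.
R4 ← R4 + 3/2·R1.
R2 ← R2 / (94/15).
R1 ← R1 + 26/33·R2.
R3 ← R3 − 1037/165·R2.
R4 ← R4 − 1/55·R2.
R3 ← R3 / (-30761/10340).
R1 ← R1 + 433/1034·R3.
R2 ← R2 − 117/188·R3.
R4 ← R4 + 30761/10340·R3.
R4 reduces to 0 = 0, so the extra equation is consistent.
Reading off the reduced rows gives x1 = -6, x2 = -4, x3 = 1.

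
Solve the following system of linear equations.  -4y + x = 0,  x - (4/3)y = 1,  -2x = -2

Row-reduce:
R2 ← R2 − 1·R1.
R3 ← R3 + 2·R1.
R2 ← R2 / (8/3).
R1 ← R1 + 4·R2.
R3 ← R3 + 8·R2.
Row 3 reduces to 0 = 1, a contradiction. The system is inconsistent.

no solution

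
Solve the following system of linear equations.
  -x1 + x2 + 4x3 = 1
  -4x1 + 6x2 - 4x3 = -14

Row-reduce:
R1 ← R1 / (-1).
R2 ← R2 + 4·R1.
R2 ← R2 / (2).
R1 ← R1 + 1·R2.
Rank is 2 with 3 unknowns, leaving x3 free.

infinitely many solutions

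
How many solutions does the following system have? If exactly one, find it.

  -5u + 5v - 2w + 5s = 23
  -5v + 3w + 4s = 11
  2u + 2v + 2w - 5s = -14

infinitely many solutions

Row-reduce:
R1 ← R1 / (-5).
R3 ← R3 − 2·R1.
R2 ← R2 / (-5).
R1 ← R1 + 1·R2.
R3 ← R3 − 4·R2.
R3 ← R3 / (18/5).
R1 ← R1 + 1/5·R3.
R2 ← R2 + 3/5·R3.
Rank is 3 with 4 unknowns, leaving s free.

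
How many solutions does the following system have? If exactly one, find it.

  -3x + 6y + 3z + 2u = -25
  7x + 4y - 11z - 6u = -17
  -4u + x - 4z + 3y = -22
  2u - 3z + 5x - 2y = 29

no solution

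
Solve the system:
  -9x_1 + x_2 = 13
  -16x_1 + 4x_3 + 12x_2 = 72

Row-reduce:
R1 ← R1 / (-9).
R2 ← R2 + 16·R1.
R2 ← R2 / (92/9).
R1 ← R1 + 1/9·R2.
Rank is 2 with 3 unknowns, leaving x_3 free.

infinitely many solutions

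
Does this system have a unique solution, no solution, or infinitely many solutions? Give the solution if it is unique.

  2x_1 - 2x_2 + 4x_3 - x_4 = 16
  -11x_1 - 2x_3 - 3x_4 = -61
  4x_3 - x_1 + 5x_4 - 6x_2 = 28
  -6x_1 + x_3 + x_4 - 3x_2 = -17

no solution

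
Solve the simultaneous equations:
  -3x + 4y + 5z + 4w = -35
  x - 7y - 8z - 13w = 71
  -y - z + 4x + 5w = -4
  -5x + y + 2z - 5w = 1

infinitely many solutions

Row-reduce:
R1 ← R1 / (-3).
R2 ← R2 − 1·R1.
R3 ← R3 − 4·R1.
R4 ← R4 + 5·R1.
R2 ← R2 / (-17/3).
R1 ← R1 + 4/3·R2.
R3 ← R3 − 13/3·R2.
R4 ← R4 + 17/3·R2.
R3 ← R3 / (14/17).
R1 ← R1 + 3/17·R3.
R2 ← R2 − 19/17·R3.
Rank is 3 with 4 unknowns, leaving w free.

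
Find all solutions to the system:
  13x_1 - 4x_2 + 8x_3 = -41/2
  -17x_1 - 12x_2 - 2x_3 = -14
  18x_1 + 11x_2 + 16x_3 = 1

x_1 = -1/2, x_2 = 2, x_3 = -3/4

Row-reduce the augmented matrix:
R1 ← R1 / (13).
R2 ← R2 + 17·R1.
R3 ← R3 − 18·R1.
R2 ← R2 / (-224/13).
R1 ← R1 + 4/13·R2.
R3 ← R3 − 215/13·R2.
R3 ← R3 / (1461/112).
R1 ← R1 − 13/28·R3.
R2 ← R2 + 55/112·R3.
Reading off the reduced rows gives x_1 = -1/2, x_2 = 2, x_3 = -3/4.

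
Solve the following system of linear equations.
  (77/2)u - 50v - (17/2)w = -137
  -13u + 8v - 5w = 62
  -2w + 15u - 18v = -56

infinitely many solutions

Row-reduce:
R1 ← R1 / (77/2).
R2 ← R2 + 13·R1.
R3 ← R3 − 15·R1.
R2 ← R2 / (-684/77).
R1 ← R1 + 100/77·R2.
R3 ← R3 − 114/77·R2.
Rank is 2 with 3 unknowns, leaving w free.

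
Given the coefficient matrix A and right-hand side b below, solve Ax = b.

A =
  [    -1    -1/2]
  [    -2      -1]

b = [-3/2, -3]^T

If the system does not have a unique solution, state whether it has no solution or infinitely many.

Row-reduce:
R1 ← R1 / (-1).
R2 ← R2 + 2·R1.
Rank is 1 with 2 unknowns, leaving x_2 free.

infinitely many solutions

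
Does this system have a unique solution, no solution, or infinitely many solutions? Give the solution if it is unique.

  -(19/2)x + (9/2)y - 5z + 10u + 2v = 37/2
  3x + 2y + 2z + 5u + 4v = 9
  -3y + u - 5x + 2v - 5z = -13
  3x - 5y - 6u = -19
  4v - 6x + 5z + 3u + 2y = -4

no solution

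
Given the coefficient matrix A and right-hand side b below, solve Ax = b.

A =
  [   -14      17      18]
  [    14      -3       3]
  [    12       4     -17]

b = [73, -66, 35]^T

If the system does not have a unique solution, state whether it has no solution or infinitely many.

Row-reduce the augmented matrix:
R1 ← R1 / (-14).
R2 ← R2 − 14·R1.
R3 ← R3 − 12·R1.
R2 ← R2 / (14).
R1 ← R1 + 17/14·R2.
R3 ← R3 − 130/7·R2.
R3 ← R3 / (-206/7).
R1 ← R1 − 15/28·R3.
R2 ← R2 − 3/2·R3.
Reading off the reduced rows gives x_1 = -3, x_2 = 5, x_3 = -3.

x_1 = -3, x_2 = 5, x_3 = -3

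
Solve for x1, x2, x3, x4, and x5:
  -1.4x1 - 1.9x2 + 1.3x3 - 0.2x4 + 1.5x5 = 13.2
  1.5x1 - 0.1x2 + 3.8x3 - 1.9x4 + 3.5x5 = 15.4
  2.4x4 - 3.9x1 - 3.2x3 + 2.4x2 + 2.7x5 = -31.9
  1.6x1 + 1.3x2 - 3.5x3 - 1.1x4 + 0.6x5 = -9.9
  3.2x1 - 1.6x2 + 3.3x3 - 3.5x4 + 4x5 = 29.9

x1 = 1, x2 = -6, x3 = 2, x4 = -3, x5 = 0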